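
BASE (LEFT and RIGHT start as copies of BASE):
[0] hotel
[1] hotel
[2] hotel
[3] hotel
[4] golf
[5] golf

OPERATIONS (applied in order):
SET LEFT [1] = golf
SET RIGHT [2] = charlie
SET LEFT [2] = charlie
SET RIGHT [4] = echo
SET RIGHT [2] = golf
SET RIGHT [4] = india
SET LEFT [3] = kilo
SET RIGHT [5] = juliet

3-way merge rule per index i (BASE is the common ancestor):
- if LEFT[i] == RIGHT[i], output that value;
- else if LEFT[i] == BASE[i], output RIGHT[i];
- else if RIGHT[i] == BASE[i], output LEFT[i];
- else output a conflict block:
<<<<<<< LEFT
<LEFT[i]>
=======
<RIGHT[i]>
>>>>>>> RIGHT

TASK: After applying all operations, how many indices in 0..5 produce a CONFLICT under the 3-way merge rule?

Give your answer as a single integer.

Answer: 1

Derivation:
Final LEFT:  [hotel, golf, charlie, kilo, golf, golf]
Final RIGHT: [hotel, hotel, golf, hotel, india, juliet]
i=0: L=hotel R=hotel -> agree -> hotel
i=1: L=golf, R=hotel=BASE -> take LEFT -> golf
i=2: BASE=hotel L=charlie R=golf all differ -> CONFLICT
i=3: L=kilo, R=hotel=BASE -> take LEFT -> kilo
i=4: L=golf=BASE, R=india -> take RIGHT -> india
i=5: L=golf=BASE, R=juliet -> take RIGHT -> juliet
Conflict count: 1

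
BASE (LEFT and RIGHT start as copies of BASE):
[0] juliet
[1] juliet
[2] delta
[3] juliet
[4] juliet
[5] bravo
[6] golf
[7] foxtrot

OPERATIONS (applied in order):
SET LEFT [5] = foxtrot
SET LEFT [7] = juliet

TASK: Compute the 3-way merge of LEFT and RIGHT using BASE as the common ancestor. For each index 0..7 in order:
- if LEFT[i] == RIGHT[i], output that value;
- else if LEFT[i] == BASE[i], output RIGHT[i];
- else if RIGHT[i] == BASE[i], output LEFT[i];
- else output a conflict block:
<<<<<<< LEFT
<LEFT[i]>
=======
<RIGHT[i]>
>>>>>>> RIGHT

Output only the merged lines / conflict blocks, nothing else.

Final LEFT:  [juliet, juliet, delta, juliet, juliet, foxtrot, golf, juliet]
Final RIGHT: [juliet, juliet, delta, juliet, juliet, bravo, golf, foxtrot]
i=0: L=juliet R=juliet -> agree -> juliet
i=1: L=juliet R=juliet -> agree -> juliet
i=2: L=delta R=delta -> agree -> delta
i=3: L=juliet R=juliet -> agree -> juliet
i=4: L=juliet R=juliet -> agree -> juliet
i=5: L=foxtrot, R=bravo=BASE -> take LEFT -> foxtrot
i=6: L=golf R=golf -> agree -> golf
i=7: L=juliet, R=foxtrot=BASE -> take LEFT -> juliet

Answer: juliet
juliet
delta
juliet
juliet
foxtrot
golf
juliet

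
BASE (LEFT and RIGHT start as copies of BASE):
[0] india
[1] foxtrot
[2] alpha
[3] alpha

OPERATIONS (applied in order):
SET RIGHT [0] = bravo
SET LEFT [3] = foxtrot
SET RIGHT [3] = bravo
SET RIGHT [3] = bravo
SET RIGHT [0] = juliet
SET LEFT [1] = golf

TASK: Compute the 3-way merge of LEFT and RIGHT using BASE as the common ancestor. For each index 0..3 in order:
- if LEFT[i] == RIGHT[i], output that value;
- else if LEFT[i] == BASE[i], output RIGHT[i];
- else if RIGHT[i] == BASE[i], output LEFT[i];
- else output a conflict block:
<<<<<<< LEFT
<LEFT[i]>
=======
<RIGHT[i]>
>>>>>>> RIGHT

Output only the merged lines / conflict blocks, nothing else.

Answer: juliet
golf
alpha
<<<<<<< LEFT
foxtrot
=======
bravo
>>>>>>> RIGHT

Derivation:
Final LEFT:  [india, golf, alpha, foxtrot]
Final RIGHT: [juliet, foxtrot, alpha, bravo]
i=0: L=india=BASE, R=juliet -> take RIGHT -> juliet
i=1: L=golf, R=foxtrot=BASE -> take LEFT -> golf
i=2: L=alpha R=alpha -> agree -> alpha
i=3: BASE=alpha L=foxtrot R=bravo all differ -> CONFLICT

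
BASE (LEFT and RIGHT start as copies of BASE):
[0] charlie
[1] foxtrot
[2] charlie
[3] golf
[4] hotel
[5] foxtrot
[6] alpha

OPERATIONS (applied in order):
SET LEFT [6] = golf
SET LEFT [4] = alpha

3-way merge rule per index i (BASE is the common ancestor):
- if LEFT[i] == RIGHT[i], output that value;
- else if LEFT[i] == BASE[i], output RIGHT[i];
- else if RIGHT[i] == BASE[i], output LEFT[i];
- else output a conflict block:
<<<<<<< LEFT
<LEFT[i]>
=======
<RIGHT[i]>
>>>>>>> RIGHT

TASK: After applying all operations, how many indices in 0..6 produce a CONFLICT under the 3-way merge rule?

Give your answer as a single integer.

Final LEFT:  [charlie, foxtrot, charlie, golf, alpha, foxtrot, golf]
Final RIGHT: [charlie, foxtrot, charlie, golf, hotel, foxtrot, alpha]
i=0: L=charlie R=charlie -> agree -> charlie
i=1: L=foxtrot R=foxtrot -> agree -> foxtrot
i=2: L=charlie R=charlie -> agree -> charlie
i=3: L=golf R=golf -> agree -> golf
i=4: L=alpha, R=hotel=BASE -> take LEFT -> alpha
i=5: L=foxtrot R=foxtrot -> agree -> foxtrot
i=6: L=golf, R=alpha=BASE -> take LEFT -> golf
Conflict count: 0

Answer: 0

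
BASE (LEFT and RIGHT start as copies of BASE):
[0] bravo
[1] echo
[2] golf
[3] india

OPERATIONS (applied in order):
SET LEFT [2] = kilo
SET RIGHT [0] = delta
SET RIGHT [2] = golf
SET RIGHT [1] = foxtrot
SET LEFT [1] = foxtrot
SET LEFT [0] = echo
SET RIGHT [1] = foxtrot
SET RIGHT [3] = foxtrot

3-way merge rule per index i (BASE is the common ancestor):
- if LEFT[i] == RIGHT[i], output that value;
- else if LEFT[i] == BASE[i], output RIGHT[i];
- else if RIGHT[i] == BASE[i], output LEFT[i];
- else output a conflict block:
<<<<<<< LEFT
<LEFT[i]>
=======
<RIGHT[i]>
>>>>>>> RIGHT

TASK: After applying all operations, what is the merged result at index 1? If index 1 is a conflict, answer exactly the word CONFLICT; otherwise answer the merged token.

Answer: foxtrot

Derivation:
Final LEFT:  [echo, foxtrot, kilo, india]
Final RIGHT: [delta, foxtrot, golf, foxtrot]
i=0: BASE=bravo L=echo R=delta all differ -> CONFLICT
i=1: L=foxtrot R=foxtrot -> agree -> foxtrot
i=2: L=kilo, R=golf=BASE -> take LEFT -> kilo
i=3: L=india=BASE, R=foxtrot -> take RIGHT -> foxtrot
Index 1 -> foxtrot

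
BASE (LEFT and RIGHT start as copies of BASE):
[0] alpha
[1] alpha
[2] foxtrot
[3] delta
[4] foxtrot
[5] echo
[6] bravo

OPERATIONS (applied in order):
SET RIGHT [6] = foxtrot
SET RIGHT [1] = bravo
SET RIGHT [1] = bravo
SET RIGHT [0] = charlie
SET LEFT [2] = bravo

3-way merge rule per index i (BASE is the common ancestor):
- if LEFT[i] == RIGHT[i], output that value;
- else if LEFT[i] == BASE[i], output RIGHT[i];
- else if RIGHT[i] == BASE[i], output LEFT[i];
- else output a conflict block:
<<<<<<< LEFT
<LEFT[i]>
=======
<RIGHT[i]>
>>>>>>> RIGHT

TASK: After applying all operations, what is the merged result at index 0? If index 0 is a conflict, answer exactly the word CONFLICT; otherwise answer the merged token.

Final LEFT:  [alpha, alpha, bravo, delta, foxtrot, echo, bravo]
Final RIGHT: [charlie, bravo, foxtrot, delta, foxtrot, echo, foxtrot]
i=0: L=alpha=BASE, R=charlie -> take RIGHT -> charlie
i=1: L=alpha=BASE, R=bravo -> take RIGHT -> bravo
i=2: L=bravo, R=foxtrot=BASE -> take LEFT -> bravo
i=3: L=delta R=delta -> agree -> delta
i=4: L=foxtrot R=foxtrot -> agree -> foxtrot
i=5: L=echo R=echo -> agree -> echo
i=6: L=bravo=BASE, R=foxtrot -> take RIGHT -> foxtrot
Index 0 -> charlie

Answer: charlie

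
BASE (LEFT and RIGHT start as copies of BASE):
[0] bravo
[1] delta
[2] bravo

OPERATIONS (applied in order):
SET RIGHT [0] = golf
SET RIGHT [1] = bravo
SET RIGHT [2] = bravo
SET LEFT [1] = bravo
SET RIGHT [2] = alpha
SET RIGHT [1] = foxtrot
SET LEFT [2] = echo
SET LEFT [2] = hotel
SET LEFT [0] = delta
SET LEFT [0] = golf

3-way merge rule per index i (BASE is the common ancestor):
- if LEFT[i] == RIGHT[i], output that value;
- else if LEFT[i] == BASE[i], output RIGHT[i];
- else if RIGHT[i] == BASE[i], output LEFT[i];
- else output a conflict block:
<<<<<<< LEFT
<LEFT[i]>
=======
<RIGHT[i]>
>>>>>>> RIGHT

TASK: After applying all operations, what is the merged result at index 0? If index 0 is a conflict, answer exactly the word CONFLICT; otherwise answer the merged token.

Answer: golf

Derivation:
Final LEFT:  [golf, bravo, hotel]
Final RIGHT: [golf, foxtrot, alpha]
i=0: L=golf R=golf -> agree -> golf
i=1: BASE=delta L=bravo R=foxtrot all differ -> CONFLICT
i=2: BASE=bravo L=hotel R=alpha all differ -> CONFLICT
Index 0 -> golf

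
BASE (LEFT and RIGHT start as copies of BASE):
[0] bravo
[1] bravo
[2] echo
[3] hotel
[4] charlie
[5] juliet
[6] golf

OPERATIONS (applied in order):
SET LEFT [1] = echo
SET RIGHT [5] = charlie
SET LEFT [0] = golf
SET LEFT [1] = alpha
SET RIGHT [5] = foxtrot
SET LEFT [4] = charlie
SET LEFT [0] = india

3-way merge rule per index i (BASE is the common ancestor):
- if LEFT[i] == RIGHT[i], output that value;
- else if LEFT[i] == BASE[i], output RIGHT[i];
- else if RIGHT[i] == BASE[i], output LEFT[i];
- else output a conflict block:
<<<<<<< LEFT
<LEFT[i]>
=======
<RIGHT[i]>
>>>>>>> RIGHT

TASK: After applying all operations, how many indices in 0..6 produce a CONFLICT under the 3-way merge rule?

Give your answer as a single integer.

Final LEFT:  [india, alpha, echo, hotel, charlie, juliet, golf]
Final RIGHT: [bravo, bravo, echo, hotel, charlie, foxtrot, golf]
i=0: L=india, R=bravo=BASE -> take LEFT -> india
i=1: L=alpha, R=bravo=BASE -> take LEFT -> alpha
i=2: L=echo R=echo -> agree -> echo
i=3: L=hotel R=hotel -> agree -> hotel
i=4: L=charlie R=charlie -> agree -> charlie
i=5: L=juliet=BASE, R=foxtrot -> take RIGHT -> foxtrot
i=6: L=golf R=golf -> agree -> golf
Conflict count: 0

Answer: 0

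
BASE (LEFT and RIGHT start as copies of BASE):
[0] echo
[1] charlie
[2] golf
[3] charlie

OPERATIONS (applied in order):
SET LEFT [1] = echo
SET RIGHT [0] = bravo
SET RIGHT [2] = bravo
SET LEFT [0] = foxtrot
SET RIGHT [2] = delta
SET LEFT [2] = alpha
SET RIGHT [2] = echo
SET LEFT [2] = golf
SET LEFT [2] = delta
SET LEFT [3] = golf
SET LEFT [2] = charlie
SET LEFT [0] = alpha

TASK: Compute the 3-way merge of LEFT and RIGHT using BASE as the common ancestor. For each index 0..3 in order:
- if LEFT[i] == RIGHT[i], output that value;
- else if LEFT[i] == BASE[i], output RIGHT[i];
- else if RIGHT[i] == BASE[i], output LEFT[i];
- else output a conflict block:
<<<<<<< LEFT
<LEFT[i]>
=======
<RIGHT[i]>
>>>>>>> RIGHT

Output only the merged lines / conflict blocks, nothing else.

Final LEFT:  [alpha, echo, charlie, golf]
Final RIGHT: [bravo, charlie, echo, charlie]
i=0: BASE=echo L=alpha R=bravo all differ -> CONFLICT
i=1: L=echo, R=charlie=BASE -> take LEFT -> echo
i=2: BASE=golf L=charlie R=echo all differ -> CONFLICT
i=3: L=golf, R=charlie=BASE -> take LEFT -> golf

Answer: <<<<<<< LEFT
alpha
=======
bravo
>>>>>>> RIGHT
echo
<<<<<<< LEFT
charlie
=======
echo
>>>>>>> RIGHT
golf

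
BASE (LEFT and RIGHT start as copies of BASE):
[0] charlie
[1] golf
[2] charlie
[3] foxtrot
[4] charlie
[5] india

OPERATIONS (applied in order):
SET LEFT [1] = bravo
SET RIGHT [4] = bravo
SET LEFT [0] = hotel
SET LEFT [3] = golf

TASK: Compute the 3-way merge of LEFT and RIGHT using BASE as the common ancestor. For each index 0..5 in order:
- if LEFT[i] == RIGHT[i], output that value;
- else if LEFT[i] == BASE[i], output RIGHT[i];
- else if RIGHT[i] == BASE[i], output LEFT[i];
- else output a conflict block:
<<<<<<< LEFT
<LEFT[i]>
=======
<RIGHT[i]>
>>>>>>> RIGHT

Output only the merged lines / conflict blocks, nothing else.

Answer: hotel
bravo
charlie
golf
bravo
india

Derivation:
Final LEFT:  [hotel, bravo, charlie, golf, charlie, india]
Final RIGHT: [charlie, golf, charlie, foxtrot, bravo, india]
i=0: L=hotel, R=charlie=BASE -> take LEFT -> hotel
i=1: L=bravo, R=golf=BASE -> take LEFT -> bravo
i=2: L=charlie R=charlie -> agree -> charlie
i=3: L=golf, R=foxtrot=BASE -> take LEFT -> golf
i=4: L=charlie=BASE, R=bravo -> take RIGHT -> bravo
i=5: L=india R=india -> agree -> india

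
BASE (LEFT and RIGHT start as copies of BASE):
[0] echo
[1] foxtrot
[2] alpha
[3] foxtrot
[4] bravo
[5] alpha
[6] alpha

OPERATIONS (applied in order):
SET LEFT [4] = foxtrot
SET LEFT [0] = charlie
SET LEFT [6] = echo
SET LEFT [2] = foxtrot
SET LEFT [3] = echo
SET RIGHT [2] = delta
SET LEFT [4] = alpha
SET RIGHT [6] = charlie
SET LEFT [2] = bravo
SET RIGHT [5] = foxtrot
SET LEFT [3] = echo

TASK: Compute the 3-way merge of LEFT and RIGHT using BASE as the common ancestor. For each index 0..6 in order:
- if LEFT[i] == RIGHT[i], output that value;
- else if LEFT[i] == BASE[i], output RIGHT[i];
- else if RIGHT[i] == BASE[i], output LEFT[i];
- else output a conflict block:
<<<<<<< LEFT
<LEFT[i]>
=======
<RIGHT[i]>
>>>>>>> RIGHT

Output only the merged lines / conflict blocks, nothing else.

Final LEFT:  [charlie, foxtrot, bravo, echo, alpha, alpha, echo]
Final RIGHT: [echo, foxtrot, delta, foxtrot, bravo, foxtrot, charlie]
i=0: L=charlie, R=echo=BASE -> take LEFT -> charlie
i=1: L=foxtrot R=foxtrot -> agree -> foxtrot
i=2: BASE=alpha L=bravo R=delta all differ -> CONFLICT
i=3: L=echo, R=foxtrot=BASE -> take LEFT -> echo
i=4: L=alpha, R=bravo=BASE -> take LEFT -> alpha
i=5: L=alpha=BASE, R=foxtrot -> take RIGHT -> foxtrot
i=6: BASE=alpha L=echo R=charlie all differ -> CONFLICT

Answer: charlie
foxtrot
<<<<<<< LEFT
bravo
=======
delta
>>>>>>> RIGHT
echo
alpha
foxtrot
<<<<<<< LEFT
echo
=======
charlie
>>>>>>> RIGHT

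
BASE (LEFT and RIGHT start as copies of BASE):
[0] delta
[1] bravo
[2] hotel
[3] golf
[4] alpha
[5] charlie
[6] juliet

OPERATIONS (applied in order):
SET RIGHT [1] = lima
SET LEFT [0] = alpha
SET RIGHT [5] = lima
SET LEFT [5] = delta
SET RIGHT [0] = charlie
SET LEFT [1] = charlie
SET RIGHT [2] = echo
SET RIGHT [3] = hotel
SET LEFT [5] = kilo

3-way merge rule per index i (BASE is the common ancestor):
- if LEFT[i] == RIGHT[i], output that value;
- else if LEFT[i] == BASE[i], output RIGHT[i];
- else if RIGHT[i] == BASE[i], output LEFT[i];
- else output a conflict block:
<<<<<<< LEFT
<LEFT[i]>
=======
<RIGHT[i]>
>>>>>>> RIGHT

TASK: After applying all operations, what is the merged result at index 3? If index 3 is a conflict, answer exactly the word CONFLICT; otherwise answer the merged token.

Answer: hotel

Derivation:
Final LEFT:  [alpha, charlie, hotel, golf, alpha, kilo, juliet]
Final RIGHT: [charlie, lima, echo, hotel, alpha, lima, juliet]
i=0: BASE=delta L=alpha R=charlie all differ -> CONFLICT
i=1: BASE=bravo L=charlie R=lima all differ -> CONFLICT
i=2: L=hotel=BASE, R=echo -> take RIGHT -> echo
i=3: L=golf=BASE, R=hotel -> take RIGHT -> hotel
i=4: L=alpha R=alpha -> agree -> alpha
i=5: BASE=charlie L=kilo R=lima all differ -> CONFLICT
i=6: L=juliet R=juliet -> agree -> juliet
Index 3 -> hotel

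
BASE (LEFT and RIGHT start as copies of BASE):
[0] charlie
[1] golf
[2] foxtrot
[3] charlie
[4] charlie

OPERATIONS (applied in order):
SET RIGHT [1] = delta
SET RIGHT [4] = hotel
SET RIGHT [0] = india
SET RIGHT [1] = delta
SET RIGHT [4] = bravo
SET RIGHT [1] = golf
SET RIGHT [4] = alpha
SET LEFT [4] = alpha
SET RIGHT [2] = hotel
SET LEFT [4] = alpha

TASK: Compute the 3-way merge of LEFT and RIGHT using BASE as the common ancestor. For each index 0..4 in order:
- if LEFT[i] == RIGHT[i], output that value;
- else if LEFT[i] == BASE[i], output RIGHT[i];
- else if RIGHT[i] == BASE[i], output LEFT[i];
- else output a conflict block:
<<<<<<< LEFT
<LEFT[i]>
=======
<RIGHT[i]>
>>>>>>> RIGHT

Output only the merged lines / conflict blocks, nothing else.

Final LEFT:  [charlie, golf, foxtrot, charlie, alpha]
Final RIGHT: [india, golf, hotel, charlie, alpha]
i=0: L=charlie=BASE, R=india -> take RIGHT -> india
i=1: L=golf R=golf -> agree -> golf
i=2: L=foxtrot=BASE, R=hotel -> take RIGHT -> hotel
i=3: L=charlie R=charlie -> agree -> charlie
i=4: L=alpha R=alpha -> agree -> alpha

Answer: india
golf
hotel
charlie
alpha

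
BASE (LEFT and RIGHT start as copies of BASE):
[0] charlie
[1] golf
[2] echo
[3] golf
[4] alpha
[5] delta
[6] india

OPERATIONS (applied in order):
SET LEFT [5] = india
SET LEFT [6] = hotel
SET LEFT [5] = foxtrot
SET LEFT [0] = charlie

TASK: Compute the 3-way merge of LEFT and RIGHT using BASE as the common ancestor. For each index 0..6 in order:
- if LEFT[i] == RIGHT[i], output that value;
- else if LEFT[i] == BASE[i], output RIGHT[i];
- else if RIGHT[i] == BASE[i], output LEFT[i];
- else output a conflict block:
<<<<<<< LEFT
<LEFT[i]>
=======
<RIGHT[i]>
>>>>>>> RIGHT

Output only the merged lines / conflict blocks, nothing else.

Answer: charlie
golf
echo
golf
alpha
foxtrot
hotel

Derivation:
Final LEFT:  [charlie, golf, echo, golf, alpha, foxtrot, hotel]
Final RIGHT: [charlie, golf, echo, golf, alpha, delta, india]
i=0: L=charlie R=charlie -> agree -> charlie
i=1: L=golf R=golf -> agree -> golf
i=2: L=echo R=echo -> agree -> echo
i=3: L=golf R=golf -> agree -> golf
i=4: L=alpha R=alpha -> agree -> alpha
i=5: L=foxtrot, R=delta=BASE -> take LEFT -> foxtrot
i=6: L=hotel, R=india=BASE -> take LEFT -> hotel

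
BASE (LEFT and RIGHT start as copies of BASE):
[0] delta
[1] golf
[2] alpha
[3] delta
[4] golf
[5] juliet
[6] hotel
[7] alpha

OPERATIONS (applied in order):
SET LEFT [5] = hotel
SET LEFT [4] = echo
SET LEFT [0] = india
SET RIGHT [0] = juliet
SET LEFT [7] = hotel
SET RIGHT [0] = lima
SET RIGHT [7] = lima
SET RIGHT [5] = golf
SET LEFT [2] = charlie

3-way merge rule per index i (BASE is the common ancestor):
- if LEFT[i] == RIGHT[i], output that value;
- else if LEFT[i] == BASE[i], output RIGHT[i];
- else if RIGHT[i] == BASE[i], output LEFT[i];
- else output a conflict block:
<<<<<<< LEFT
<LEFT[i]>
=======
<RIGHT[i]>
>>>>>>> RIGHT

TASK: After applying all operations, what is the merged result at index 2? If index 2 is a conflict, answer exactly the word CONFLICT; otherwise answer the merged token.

Final LEFT:  [india, golf, charlie, delta, echo, hotel, hotel, hotel]
Final RIGHT: [lima, golf, alpha, delta, golf, golf, hotel, lima]
i=0: BASE=delta L=india R=lima all differ -> CONFLICT
i=1: L=golf R=golf -> agree -> golf
i=2: L=charlie, R=alpha=BASE -> take LEFT -> charlie
i=3: L=delta R=delta -> agree -> delta
i=4: L=echo, R=golf=BASE -> take LEFT -> echo
i=5: BASE=juliet L=hotel R=golf all differ -> CONFLICT
i=6: L=hotel R=hotel -> agree -> hotel
i=7: BASE=alpha L=hotel R=lima all differ -> CONFLICT
Index 2 -> charlie

Answer: charlie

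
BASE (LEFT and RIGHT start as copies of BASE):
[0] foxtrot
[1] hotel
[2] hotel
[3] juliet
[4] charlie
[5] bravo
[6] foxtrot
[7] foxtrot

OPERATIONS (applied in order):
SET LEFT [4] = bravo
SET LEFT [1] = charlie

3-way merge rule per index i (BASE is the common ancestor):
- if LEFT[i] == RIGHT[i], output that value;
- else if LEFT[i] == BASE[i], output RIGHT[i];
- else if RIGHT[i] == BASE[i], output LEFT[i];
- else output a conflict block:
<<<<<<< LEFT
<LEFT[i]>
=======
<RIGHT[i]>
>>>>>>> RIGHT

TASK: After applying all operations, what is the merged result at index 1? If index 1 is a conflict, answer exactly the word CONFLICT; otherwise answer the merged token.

Final LEFT:  [foxtrot, charlie, hotel, juliet, bravo, bravo, foxtrot, foxtrot]
Final RIGHT: [foxtrot, hotel, hotel, juliet, charlie, bravo, foxtrot, foxtrot]
i=0: L=foxtrot R=foxtrot -> agree -> foxtrot
i=1: L=charlie, R=hotel=BASE -> take LEFT -> charlie
i=2: L=hotel R=hotel -> agree -> hotel
i=3: L=juliet R=juliet -> agree -> juliet
i=4: L=bravo, R=charlie=BASE -> take LEFT -> bravo
i=5: L=bravo R=bravo -> agree -> bravo
i=6: L=foxtrot R=foxtrot -> agree -> foxtrot
i=7: L=foxtrot R=foxtrot -> agree -> foxtrot
Index 1 -> charlie

Answer: charlie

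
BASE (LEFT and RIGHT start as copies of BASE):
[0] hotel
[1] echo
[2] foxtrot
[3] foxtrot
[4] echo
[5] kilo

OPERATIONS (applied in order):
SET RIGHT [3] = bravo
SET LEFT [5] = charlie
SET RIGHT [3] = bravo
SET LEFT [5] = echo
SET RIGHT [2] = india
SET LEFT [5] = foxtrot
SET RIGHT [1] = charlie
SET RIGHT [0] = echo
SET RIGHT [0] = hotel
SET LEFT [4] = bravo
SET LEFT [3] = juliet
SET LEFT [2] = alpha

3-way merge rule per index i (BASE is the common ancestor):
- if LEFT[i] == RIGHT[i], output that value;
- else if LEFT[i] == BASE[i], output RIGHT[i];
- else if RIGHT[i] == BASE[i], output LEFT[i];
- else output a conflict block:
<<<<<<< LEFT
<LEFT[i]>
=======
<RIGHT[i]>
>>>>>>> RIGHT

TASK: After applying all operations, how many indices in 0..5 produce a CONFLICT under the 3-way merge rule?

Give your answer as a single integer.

Final LEFT:  [hotel, echo, alpha, juliet, bravo, foxtrot]
Final RIGHT: [hotel, charlie, india, bravo, echo, kilo]
i=0: L=hotel R=hotel -> agree -> hotel
i=1: L=echo=BASE, R=charlie -> take RIGHT -> charlie
i=2: BASE=foxtrot L=alpha R=india all differ -> CONFLICT
i=3: BASE=foxtrot L=juliet R=bravo all differ -> CONFLICT
i=4: L=bravo, R=echo=BASE -> take LEFT -> bravo
i=5: L=foxtrot, R=kilo=BASE -> take LEFT -> foxtrot
Conflict count: 2

Answer: 2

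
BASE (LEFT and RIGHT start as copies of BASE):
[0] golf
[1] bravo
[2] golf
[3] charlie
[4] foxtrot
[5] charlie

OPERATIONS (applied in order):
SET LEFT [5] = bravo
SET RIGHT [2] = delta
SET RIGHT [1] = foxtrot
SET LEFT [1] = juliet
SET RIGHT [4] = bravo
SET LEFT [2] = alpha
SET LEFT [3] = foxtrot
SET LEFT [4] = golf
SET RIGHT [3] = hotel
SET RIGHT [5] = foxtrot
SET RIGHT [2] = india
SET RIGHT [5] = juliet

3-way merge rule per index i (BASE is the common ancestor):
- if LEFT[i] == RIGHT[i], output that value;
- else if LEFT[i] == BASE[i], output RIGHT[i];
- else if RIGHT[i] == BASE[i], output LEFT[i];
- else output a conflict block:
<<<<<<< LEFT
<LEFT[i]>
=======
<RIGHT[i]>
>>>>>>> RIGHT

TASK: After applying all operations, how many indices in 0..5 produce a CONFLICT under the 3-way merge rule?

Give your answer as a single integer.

Final LEFT:  [golf, juliet, alpha, foxtrot, golf, bravo]
Final RIGHT: [golf, foxtrot, india, hotel, bravo, juliet]
i=0: L=golf R=golf -> agree -> golf
i=1: BASE=bravo L=juliet R=foxtrot all differ -> CONFLICT
i=2: BASE=golf L=alpha R=india all differ -> CONFLICT
i=3: BASE=charlie L=foxtrot R=hotel all differ -> CONFLICT
i=4: BASE=foxtrot L=golf R=bravo all differ -> CONFLICT
i=5: BASE=charlie L=bravo R=juliet all differ -> CONFLICT
Conflict count: 5

Answer: 5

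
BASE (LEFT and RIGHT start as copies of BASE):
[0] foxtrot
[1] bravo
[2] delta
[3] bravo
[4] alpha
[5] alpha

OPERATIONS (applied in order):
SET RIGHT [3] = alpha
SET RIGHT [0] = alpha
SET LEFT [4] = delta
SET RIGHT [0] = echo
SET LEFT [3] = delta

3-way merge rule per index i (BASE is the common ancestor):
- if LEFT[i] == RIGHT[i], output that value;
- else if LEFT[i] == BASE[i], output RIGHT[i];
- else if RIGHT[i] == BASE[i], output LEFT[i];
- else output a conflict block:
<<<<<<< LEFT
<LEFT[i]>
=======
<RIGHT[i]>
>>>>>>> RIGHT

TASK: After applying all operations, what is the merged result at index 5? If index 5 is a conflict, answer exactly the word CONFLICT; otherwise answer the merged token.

Final LEFT:  [foxtrot, bravo, delta, delta, delta, alpha]
Final RIGHT: [echo, bravo, delta, alpha, alpha, alpha]
i=0: L=foxtrot=BASE, R=echo -> take RIGHT -> echo
i=1: L=bravo R=bravo -> agree -> bravo
i=2: L=delta R=delta -> agree -> delta
i=3: BASE=bravo L=delta R=alpha all differ -> CONFLICT
i=4: L=delta, R=alpha=BASE -> take LEFT -> delta
i=5: L=alpha R=alpha -> agree -> alpha
Index 5 -> alpha

Answer: alpha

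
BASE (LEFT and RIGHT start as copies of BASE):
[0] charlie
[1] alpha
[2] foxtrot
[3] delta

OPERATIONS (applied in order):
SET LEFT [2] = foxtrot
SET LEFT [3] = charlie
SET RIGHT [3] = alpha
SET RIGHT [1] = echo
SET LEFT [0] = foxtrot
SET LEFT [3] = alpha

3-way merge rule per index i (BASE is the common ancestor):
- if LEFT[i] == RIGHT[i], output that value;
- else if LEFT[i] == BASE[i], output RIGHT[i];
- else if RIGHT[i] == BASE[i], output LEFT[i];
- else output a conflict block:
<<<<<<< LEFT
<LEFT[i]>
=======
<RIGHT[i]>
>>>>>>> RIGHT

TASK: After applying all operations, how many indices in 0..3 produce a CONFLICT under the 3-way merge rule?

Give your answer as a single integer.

Answer: 0

Derivation:
Final LEFT:  [foxtrot, alpha, foxtrot, alpha]
Final RIGHT: [charlie, echo, foxtrot, alpha]
i=0: L=foxtrot, R=charlie=BASE -> take LEFT -> foxtrot
i=1: L=alpha=BASE, R=echo -> take RIGHT -> echo
i=2: L=foxtrot R=foxtrot -> agree -> foxtrot
i=3: L=alpha R=alpha -> agree -> alpha
Conflict count: 0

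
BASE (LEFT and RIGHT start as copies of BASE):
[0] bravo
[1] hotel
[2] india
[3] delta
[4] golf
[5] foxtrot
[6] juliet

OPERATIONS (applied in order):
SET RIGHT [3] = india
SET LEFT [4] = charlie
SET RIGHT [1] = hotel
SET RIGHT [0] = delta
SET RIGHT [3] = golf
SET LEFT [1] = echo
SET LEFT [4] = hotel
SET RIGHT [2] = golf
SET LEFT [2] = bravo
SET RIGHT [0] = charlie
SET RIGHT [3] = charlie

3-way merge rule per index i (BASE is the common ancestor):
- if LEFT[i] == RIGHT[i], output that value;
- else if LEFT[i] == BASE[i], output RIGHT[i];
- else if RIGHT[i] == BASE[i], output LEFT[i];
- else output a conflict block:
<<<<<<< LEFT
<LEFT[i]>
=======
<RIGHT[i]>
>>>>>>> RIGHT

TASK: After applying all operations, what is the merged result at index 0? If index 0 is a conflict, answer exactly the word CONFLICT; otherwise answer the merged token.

Final LEFT:  [bravo, echo, bravo, delta, hotel, foxtrot, juliet]
Final RIGHT: [charlie, hotel, golf, charlie, golf, foxtrot, juliet]
i=0: L=bravo=BASE, R=charlie -> take RIGHT -> charlie
i=1: L=echo, R=hotel=BASE -> take LEFT -> echo
i=2: BASE=india L=bravo R=golf all differ -> CONFLICT
i=3: L=delta=BASE, R=charlie -> take RIGHT -> charlie
i=4: L=hotel, R=golf=BASE -> take LEFT -> hotel
i=5: L=foxtrot R=foxtrot -> agree -> foxtrot
i=6: L=juliet R=juliet -> agree -> juliet
Index 0 -> charlie

Answer: charlie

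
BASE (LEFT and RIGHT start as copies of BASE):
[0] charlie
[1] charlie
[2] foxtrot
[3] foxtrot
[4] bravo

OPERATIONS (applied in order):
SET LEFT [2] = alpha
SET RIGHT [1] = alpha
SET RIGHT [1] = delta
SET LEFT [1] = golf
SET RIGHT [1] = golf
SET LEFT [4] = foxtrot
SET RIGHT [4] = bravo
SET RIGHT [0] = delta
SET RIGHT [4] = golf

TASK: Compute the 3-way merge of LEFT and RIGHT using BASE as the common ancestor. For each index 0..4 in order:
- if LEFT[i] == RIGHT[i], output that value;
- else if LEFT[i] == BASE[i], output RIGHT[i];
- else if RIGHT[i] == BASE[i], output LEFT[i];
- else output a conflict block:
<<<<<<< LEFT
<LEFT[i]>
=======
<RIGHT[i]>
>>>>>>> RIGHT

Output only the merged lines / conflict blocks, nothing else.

Answer: delta
golf
alpha
foxtrot
<<<<<<< LEFT
foxtrot
=======
golf
>>>>>>> RIGHT

Derivation:
Final LEFT:  [charlie, golf, alpha, foxtrot, foxtrot]
Final RIGHT: [delta, golf, foxtrot, foxtrot, golf]
i=0: L=charlie=BASE, R=delta -> take RIGHT -> delta
i=1: L=golf R=golf -> agree -> golf
i=2: L=alpha, R=foxtrot=BASE -> take LEFT -> alpha
i=3: L=foxtrot R=foxtrot -> agree -> foxtrot
i=4: BASE=bravo L=foxtrot R=golf all differ -> CONFLICT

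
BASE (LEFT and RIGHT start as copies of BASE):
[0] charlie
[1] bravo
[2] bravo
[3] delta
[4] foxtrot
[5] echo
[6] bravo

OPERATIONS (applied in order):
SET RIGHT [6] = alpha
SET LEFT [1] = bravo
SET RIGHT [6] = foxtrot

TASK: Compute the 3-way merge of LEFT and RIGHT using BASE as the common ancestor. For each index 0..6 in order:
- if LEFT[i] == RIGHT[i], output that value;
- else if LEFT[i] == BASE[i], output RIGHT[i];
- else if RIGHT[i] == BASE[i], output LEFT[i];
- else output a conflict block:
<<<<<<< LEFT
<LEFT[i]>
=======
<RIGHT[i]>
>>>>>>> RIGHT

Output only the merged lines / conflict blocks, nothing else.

Answer: charlie
bravo
bravo
delta
foxtrot
echo
foxtrot

Derivation:
Final LEFT:  [charlie, bravo, bravo, delta, foxtrot, echo, bravo]
Final RIGHT: [charlie, bravo, bravo, delta, foxtrot, echo, foxtrot]
i=0: L=charlie R=charlie -> agree -> charlie
i=1: L=bravo R=bravo -> agree -> bravo
i=2: L=bravo R=bravo -> agree -> bravo
i=3: L=delta R=delta -> agree -> delta
i=4: L=foxtrot R=foxtrot -> agree -> foxtrot
i=5: L=echo R=echo -> agree -> echo
i=6: L=bravo=BASE, R=foxtrot -> take RIGHT -> foxtrot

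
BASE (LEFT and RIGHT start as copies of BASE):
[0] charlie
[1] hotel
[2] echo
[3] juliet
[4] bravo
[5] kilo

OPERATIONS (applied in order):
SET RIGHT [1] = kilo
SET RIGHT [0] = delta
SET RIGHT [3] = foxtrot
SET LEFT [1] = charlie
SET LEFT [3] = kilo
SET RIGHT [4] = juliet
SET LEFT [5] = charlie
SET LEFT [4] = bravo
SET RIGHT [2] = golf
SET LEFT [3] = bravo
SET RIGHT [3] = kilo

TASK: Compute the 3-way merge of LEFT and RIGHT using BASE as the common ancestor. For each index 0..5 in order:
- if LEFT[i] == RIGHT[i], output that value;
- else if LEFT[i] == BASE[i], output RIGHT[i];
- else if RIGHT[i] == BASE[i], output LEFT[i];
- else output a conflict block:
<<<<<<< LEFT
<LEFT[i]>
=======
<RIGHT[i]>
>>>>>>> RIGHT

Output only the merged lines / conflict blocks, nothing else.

Answer: delta
<<<<<<< LEFT
charlie
=======
kilo
>>>>>>> RIGHT
golf
<<<<<<< LEFT
bravo
=======
kilo
>>>>>>> RIGHT
juliet
charlie

Derivation:
Final LEFT:  [charlie, charlie, echo, bravo, bravo, charlie]
Final RIGHT: [delta, kilo, golf, kilo, juliet, kilo]
i=0: L=charlie=BASE, R=delta -> take RIGHT -> delta
i=1: BASE=hotel L=charlie R=kilo all differ -> CONFLICT
i=2: L=echo=BASE, R=golf -> take RIGHT -> golf
i=3: BASE=juliet L=bravo R=kilo all differ -> CONFLICT
i=4: L=bravo=BASE, R=juliet -> take RIGHT -> juliet
i=5: L=charlie, R=kilo=BASE -> take LEFT -> charlie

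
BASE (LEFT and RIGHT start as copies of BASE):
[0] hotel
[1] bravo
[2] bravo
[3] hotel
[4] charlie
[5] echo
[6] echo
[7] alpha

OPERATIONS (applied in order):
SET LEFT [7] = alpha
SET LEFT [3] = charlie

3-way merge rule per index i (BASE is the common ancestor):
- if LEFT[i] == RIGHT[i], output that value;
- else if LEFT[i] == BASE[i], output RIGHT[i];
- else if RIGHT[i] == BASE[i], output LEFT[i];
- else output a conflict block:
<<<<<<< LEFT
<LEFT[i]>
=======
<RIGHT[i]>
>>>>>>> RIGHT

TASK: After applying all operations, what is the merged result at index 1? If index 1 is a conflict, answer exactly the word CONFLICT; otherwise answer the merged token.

Final LEFT:  [hotel, bravo, bravo, charlie, charlie, echo, echo, alpha]
Final RIGHT: [hotel, bravo, bravo, hotel, charlie, echo, echo, alpha]
i=0: L=hotel R=hotel -> agree -> hotel
i=1: L=bravo R=bravo -> agree -> bravo
i=2: L=bravo R=bravo -> agree -> bravo
i=3: L=charlie, R=hotel=BASE -> take LEFT -> charlie
i=4: L=charlie R=charlie -> agree -> charlie
i=5: L=echo R=echo -> agree -> echo
i=6: L=echo R=echo -> agree -> echo
i=7: L=alpha R=alpha -> agree -> alpha
Index 1 -> bravo

Answer: bravo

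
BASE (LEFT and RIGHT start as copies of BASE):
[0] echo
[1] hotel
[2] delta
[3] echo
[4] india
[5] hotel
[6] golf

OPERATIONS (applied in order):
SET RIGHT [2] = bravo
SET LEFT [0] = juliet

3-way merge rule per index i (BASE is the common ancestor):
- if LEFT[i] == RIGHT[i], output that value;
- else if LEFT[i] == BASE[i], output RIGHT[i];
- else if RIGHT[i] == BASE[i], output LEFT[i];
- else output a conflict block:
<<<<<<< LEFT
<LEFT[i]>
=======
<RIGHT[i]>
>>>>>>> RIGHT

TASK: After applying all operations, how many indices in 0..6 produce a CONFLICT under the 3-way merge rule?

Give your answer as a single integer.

Answer: 0

Derivation:
Final LEFT:  [juliet, hotel, delta, echo, india, hotel, golf]
Final RIGHT: [echo, hotel, bravo, echo, india, hotel, golf]
i=0: L=juliet, R=echo=BASE -> take LEFT -> juliet
i=1: L=hotel R=hotel -> agree -> hotel
i=2: L=delta=BASE, R=bravo -> take RIGHT -> bravo
i=3: L=echo R=echo -> agree -> echo
i=4: L=india R=india -> agree -> india
i=5: L=hotel R=hotel -> agree -> hotel
i=6: L=golf R=golf -> agree -> golf
Conflict count: 0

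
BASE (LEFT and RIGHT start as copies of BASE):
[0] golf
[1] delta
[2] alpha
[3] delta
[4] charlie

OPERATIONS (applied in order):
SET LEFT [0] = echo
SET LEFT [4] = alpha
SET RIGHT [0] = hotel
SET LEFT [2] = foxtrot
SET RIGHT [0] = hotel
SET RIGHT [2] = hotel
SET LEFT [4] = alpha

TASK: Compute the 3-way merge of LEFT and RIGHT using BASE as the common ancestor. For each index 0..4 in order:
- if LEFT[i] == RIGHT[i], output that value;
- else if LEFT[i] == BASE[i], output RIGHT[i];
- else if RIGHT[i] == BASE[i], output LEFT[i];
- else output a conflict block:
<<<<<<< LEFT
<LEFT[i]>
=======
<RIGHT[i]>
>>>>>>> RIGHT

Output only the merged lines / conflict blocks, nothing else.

Answer: <<<<<<< LEFT
echo
=======
hotel
>>>>>>> RIGHT
delta
<<<<<<< LEFT
foxtrot
=======
hotel
>>>>>>> RIGHT
delta
alpha

Derivation:
Final LEFT:  [echo, delta, foxtrot, delta, alpha]
Final RIGHT: [hotel, delta, hotel, delta, charlie]
i=0: BASE=golf L=echo R=hotel all differ -> CONFLICT
i=1: L=delta R=delta -> agree -> delta
i=2: BASE=alpha L=foxtrot R=hotel all differ -> CONFLICT
i=3: L=delta R=delta -> agree -> delta
i=4: L=alpha, R=charlie=BASE -> take LEFT -> alpha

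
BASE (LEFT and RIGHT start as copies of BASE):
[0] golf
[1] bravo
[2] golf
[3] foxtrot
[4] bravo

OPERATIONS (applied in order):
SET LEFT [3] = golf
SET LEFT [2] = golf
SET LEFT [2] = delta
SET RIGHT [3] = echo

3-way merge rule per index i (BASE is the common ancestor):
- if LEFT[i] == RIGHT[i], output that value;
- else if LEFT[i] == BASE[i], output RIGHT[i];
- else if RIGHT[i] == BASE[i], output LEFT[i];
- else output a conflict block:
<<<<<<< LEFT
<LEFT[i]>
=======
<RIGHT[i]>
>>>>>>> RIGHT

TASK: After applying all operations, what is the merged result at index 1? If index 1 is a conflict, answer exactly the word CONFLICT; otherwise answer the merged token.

Final LEFT:  [golf, bravo, delta, golf, bravo]
Final RIGHT: [golf, bravo, golf, echo, bravo]
i=0: L=golf R=golf -> agree -> golf
i=1: L=bravo R=bravo -> agree -> bravo
i=2: L=delta, R=golf=BASE -> take LEFT -> delta
i=3: BASE=foxtrot L=golf R=echo all differ -> CONFLICT
i=4: L=bravo R=bravo -> agree -> bravo
Index 1 -> bravo

Answer: bravo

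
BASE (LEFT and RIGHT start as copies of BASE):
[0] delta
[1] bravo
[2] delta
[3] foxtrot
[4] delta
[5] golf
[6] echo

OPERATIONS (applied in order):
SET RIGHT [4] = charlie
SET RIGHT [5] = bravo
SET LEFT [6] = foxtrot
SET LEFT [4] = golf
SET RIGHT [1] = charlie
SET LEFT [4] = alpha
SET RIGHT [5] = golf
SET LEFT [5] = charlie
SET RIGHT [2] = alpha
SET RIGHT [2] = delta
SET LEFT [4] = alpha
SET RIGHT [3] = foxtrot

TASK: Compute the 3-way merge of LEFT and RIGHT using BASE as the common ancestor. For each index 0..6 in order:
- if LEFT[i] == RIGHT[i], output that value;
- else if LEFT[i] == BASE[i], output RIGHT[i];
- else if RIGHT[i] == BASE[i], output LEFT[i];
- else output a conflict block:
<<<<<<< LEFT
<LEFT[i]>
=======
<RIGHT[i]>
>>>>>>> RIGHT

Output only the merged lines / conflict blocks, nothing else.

Answer: delta
charlie
delta
foxtrot
<<<<<<< LEFT
alpha
=======
charlie
>>>>>>> RIGHT
charlie
foxtrot

Derivation:
Final LEFT:  [delta, bravo, delta, foxtrot, alpha, charlie, foxtrot]
Final RIGHT: [delta, charlie, delta, foxtrot, charlie, golf, echo]
i=0: L=delta R=delta -> agree -> delta
i=1: L=bravo=BASE, R=charlie -> take RIGHT -> charlie
i=2: L=delta R=delta -> agree -> delta
i=3: L=foxtrot R=foxtrot -> agree -> foxtrot
i=4: BASE=delta L=alpha R=charlie all differ -> CONFLICT
i=5: L=charlie, R=golf=BASE -> take LEFT -> charlie
i=6: L=foxtrot, R=echo=BASE -> take LEFT -> foxtrot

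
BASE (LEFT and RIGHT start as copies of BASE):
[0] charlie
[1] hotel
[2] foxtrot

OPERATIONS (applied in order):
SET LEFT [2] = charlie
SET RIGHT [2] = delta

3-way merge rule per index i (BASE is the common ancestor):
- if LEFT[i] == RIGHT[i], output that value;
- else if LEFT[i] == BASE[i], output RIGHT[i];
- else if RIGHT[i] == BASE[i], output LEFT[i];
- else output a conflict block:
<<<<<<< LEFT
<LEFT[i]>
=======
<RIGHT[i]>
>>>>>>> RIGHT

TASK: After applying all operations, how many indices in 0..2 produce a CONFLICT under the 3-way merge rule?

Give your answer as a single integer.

Final LEFT:  [charlie, hotel, charlie]
Final RIGHT: [charlie, hotel, delta]
i=0: L=charlie R=charlie -> agree -> charlie
i=1: L=hotel R=hotel -> agree -> hotel
i=2: BASE=foxtrot L=charlie R=delta all differ -> CONFLICT
Conflict count: 1

Answer: 1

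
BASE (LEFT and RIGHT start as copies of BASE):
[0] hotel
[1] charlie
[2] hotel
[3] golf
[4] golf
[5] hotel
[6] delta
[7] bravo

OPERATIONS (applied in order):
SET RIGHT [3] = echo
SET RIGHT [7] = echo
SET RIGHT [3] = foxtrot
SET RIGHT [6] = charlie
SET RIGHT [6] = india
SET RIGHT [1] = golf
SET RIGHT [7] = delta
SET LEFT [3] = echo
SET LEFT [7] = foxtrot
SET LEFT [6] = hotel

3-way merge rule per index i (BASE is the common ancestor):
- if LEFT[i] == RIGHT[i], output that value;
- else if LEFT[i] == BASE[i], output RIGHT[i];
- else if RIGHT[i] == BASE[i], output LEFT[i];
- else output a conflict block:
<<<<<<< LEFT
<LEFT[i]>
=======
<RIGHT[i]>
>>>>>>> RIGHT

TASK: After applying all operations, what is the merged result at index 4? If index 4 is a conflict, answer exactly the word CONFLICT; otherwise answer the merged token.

Answer: golf

Derivation:
Final LEFT:  [hotel, charlie, hotel, echo, golf, hotel, hotel, foxtrot]
Final RIGHT: [hotel, golf, hotel, foxtrot, golf, hotel, india, delta]
i=0: L=hotel R=hotel -> agree -> hotel
i=1: L=charlie=BASE, R=golf -> take RIGHT -> golf
i=2: L=hotel R=hotel -> agree -> hotel
i=3: BASE=golf L=echo R=foxtrot all differ -> CONFLICT
i=4: L=golf R=golf -> agree -> golf
i=5: L=hotel R=hotel -> agree -> hotel
i=6: BASE=delta L=hotel R=india all differ -> CONFLICT
i=7: BASE=bravo L=foxtrot R=delta all differ -> CONFLICT
Index 4 -> golf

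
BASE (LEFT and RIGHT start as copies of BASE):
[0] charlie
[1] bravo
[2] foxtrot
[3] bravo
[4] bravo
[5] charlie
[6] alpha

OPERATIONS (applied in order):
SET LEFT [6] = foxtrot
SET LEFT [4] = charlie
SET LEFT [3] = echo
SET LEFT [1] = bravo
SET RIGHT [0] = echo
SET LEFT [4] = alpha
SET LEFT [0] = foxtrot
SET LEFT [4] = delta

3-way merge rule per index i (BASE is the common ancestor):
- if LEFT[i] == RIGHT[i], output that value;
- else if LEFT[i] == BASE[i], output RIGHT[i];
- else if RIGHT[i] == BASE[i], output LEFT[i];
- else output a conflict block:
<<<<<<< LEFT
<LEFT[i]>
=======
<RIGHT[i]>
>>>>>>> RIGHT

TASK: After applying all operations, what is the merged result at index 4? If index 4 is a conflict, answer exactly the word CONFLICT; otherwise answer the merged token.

Answer: delta

Derivation:
Final LEFT:  [foxtrot, bravo, foxtrot, echo, delta, charlie, foxtrot]
Final RIGHT: [echo, bravo, foxtrot, bravo, bravo, charlie, alpha]
i=0: BASE=charlie L=foxtrot R=echo all differ -> CONFLICT
i=1: L=bravo R=bravo -> agree -> bravo
i=2: L=foxtrot R=foxtrot -> agree -> foxtrot
i=3: L=echo, R=bravo=BASE -> take LEFT -> echo
i=4: L=delta, R=bravo=BASE -> take LEFT -> delta
i=5: L=charlie R=charlie -> agree -> charlie
i=6: L=foxtrot, R=alpha=BASE -> take LEFT -> foxtrot
Index 4 -> delta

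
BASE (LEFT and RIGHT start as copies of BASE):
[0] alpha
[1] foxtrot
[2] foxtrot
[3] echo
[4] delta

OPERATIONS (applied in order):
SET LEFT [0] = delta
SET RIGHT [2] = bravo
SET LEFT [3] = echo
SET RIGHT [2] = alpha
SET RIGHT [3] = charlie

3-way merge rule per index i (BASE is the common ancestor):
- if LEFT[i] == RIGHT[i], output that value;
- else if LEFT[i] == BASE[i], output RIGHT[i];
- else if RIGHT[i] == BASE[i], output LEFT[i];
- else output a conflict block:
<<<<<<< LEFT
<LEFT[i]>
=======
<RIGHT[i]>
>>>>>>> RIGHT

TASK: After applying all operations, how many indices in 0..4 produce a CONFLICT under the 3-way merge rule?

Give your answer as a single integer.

Final LEFT:  [delta, foxtrot, foxtrot, echo, delta]
Final RIGHT: [alpha, foxtrot, alpha, charlie, delta]
i=0: L=delta, R=alpha=BASE -> take LEFT -> delta
i=1: L=foxtrot R=foxtrot -> agree -> foxtrot
i=2: L=foxtrot=BASE, R=alpha -> take RIGHT -> alpha
i=3: L=echo=BASE, R=charlie -> take RIGHT -> charlie
i=4: L=delta R=delta -> agree -> delta
Conflict count: 0

Answer: 0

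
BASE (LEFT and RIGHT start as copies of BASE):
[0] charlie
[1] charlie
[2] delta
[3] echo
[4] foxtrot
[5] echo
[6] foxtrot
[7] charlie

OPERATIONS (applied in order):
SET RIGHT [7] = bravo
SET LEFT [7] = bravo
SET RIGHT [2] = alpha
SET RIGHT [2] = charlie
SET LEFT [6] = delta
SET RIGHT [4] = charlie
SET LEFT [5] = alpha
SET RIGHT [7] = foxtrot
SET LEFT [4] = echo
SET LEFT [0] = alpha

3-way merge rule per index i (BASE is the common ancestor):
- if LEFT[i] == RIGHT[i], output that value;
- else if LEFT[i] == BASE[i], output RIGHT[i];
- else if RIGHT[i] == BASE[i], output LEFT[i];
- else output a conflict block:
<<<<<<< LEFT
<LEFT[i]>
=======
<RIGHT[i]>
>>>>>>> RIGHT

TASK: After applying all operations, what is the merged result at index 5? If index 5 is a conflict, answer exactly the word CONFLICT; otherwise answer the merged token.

Answer: alpha

Derivation:
Final LEFT:  [alpha, charlie, delta, echo, echo, alpha, delta, bravo]
Final RIGHT: [charlie, charlie, charlie, echo, charlie, echo, foxtrot, foxtrot]
i=0: L=alpha, R=charlie=BASE -> take LEFT -> alpha
i=1: L=charlie R=charlie -> agree -> charlie
i=2: L=delta=BASE, R=charlie -> take RIGHT -> charlie
i=3: L=echo R=echo -> agree -> echo
i=4: BASE=foxtrot L=echo R=charlie all differ -> CONFLICT
i=5: L=alpha, R=echo=BASE -> take LEFT -> alpha
i=6: L=delta, R=foxtrot=BASE -> take LEFT -> delta
i=7: BASE=charlie L=bravo R=foxtrot all differ -> CONFLICT
Index 5 -> alpha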